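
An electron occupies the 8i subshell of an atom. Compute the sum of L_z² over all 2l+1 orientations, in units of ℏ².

For 8i, l = 6.
m_l runs from −6 to 6, i.e. {-6, -5, -4, -3, -2, -1, 0, 1, 2, 3, 4, 5, 6}.
Σ m_l² = 2·(1 + 4 + 9 + 16 + 25 + 36) = 182.

Σ(L_z)² = 182 ℏ²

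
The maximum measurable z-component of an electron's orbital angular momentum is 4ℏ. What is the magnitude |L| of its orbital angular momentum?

The maximum L_z equals lℏ, giving l = 4.
|L| = ℏ√(l(l+1)) = 2√5 ℏ.

|L| = 2√5 ℏ ≈ 4.472ℏ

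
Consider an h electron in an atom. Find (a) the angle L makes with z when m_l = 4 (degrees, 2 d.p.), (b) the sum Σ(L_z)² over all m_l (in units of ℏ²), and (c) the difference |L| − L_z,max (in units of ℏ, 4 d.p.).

For an h orbital, l = 5.
For m_l = 4: cos θ = 4/√30, θ ≈ 43.09°.
Σ m_l² = 110, so Σ(L_z)² = 110 ℏ².
|L| − L_z,max = (√30 − 5)ℏ ≈ 0.4772ℏ.

θ(m_l=4) ≈ 43.09°; Σ(L_z)² = 110 ℏ²; |L|−L_z,max ≈ 0.4772ℏ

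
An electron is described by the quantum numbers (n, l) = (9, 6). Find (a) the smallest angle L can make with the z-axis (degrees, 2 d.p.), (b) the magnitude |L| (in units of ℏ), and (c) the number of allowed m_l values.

cos θ_min = 6/√42, so θ_min ≈ 22.21°.
|L| = ℏ√(6·7) = √42 ℏ ≈ 6.481ℏ.
There are 2l+1 = 13 values of m_l.

θ_min ≈ 22.21°; |L| = √42 ℏ ≈ 6.481ℏ; 13 values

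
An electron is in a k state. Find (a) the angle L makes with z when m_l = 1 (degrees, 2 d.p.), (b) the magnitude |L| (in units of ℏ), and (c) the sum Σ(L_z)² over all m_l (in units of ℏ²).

K corresponds to l = 7.
For m_l = 1: cos θ = 1/√56, θ ≈ 82.32°.
|L| = ℏ√(7·8) = 2√14 ℏ ≈ 7.483ℏ.
Σ m_l² = 280, so Σ(L_z)² = 280 ℏ².

θ(m_l=1) ≈ 82.32°; |L| = 2√14 ℏ ≈ 7.483ℏ; Σ(L_z)² = 280 ℏ²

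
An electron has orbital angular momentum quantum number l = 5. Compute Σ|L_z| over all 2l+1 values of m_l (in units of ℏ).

Σ|L_z| = 30 ℏ

m_l ∈ {-5, -4, -3, -2, -1, 0, 1, 2, 3, 4, 5}.
Σ|m_l| = 2·5(5+1)/2 = 30.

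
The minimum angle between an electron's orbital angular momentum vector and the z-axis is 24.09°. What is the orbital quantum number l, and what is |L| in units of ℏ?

l = 5, |L| = √30 ℏ ≈ 5.477ℏ

cos²θ_min = l/(l+1) = 0.8334.
Solving: l = 5.
Then |L| = ℏ√(5·6) = √30 ℏ.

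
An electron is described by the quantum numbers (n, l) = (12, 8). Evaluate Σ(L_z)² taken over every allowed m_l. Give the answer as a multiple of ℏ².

m_l ∈ {-8, -7, -6, -5, -4, -3, -2, -1, 0, 1, 2, 3, 4, 5, 6, 7, 8}.
Σ m_l² = l(l+1)(2l+1)/3 = 8·9·17/3 = 408.

Σ(L_z)² = 408 ℏ²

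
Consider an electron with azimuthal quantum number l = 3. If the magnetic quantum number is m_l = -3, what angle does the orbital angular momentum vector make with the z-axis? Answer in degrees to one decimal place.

θ ≈ 150.0°

|L|² = l(l+1)ℏ² = 12ℏ², so |L| = 2√3 ℏ.
L_z = m_l ℏ = −3ℏ.
cos θ = L_z/|L| = -3/√12, so θ ≈ 150.0°.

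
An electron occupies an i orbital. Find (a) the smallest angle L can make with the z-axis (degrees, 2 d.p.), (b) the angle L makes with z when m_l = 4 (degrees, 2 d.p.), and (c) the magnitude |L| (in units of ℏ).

θ_min ≈ 22.21°; θ(m_l=4) ≈ 51.89°; |L| = √42 ℏ ≈ 6.481ℏ

For an i orbital, l = 6.
cos θ_min = 6/√42, so θ_min ≈ 22.21°.
For m_l = 4: cos θ = 4/√42, θ ≈ 51.89°.
|L| = ℏ√(6·7) = √42 ℏ ≈ 6.481ℏ.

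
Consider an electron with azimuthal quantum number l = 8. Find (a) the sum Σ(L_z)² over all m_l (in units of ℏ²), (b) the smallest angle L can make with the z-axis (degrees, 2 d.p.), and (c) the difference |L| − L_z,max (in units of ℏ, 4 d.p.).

Σ(L_z)² = 408 ℏ²; θ_min ≈ 19.47°; |L|−L_z,max ≈ 0.4853ℏ

Σ m_l² = 408, so Σ(L_z)² = 408 ℏ².
cos θ_min = 8/√72, so θ_min ≈ 19.47°.
|L| − L_z,max = (6√2 − 8)ℏ ≈ 0.4853ℏ.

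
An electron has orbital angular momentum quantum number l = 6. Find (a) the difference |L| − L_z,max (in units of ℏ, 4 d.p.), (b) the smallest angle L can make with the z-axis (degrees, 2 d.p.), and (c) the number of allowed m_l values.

|L|−L_z,max ≈ 0.4807ℏ; θ_min ≈ 22.21°; 13 values

|L| − L_z,max = (√42 − 6)ℏ ≈ 0.4807ℏ.
cos θ_min = 6/√42, so θ_min ≈ 22.21°.
There are 2l+1 = 13 values of m_l.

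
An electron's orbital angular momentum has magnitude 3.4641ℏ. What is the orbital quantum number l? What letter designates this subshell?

Since |L|² = l(l+1)ℏ², l(l+1) = 12.
l² + l − 12 = 0 ⇒ l = 3.

l = 3 (f orbital)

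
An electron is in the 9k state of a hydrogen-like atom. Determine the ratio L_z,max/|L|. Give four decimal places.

For 9k, l = 7.
|L| = 2√14 ℏ ≈ 7.4833ℏ, while L_z,max = lℏ = 7ℏ.
L_z,max/|L| = 7/√56 = 0.9354.

L_z,max/|L| = 0.9354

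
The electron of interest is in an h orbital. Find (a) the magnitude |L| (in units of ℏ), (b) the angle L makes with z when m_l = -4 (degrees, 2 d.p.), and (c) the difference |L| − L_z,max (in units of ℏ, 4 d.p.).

The letter h corresponds to l = 5.
|L| = ℏ√(5·6) = √30 ℏ ≈ 5.477ℏ.
For m_l = -4: cos θ = -4/√30, θ ≈ 136.91°.
|L| − L_z,max = (√30 − 5)ℏ ≈ 0.4772ℏ.

|L| = √30 ℏ ≈ 5.477ℏ; θ(m_l=-4) ≈ 136.91°; |L|−L_z,max ≈ 0.4772ℏ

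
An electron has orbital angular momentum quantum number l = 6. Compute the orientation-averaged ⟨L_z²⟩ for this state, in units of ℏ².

⟨L_z²⟩ = 14 ℏ²

m_l ∈ {-6, -5, -4, -3, -2, -1, 0, 1, 2, 3, 4, 5, 6}.
⟨L_z²⟩ = ℏ²·l(l+1)/3 = 14ℏ².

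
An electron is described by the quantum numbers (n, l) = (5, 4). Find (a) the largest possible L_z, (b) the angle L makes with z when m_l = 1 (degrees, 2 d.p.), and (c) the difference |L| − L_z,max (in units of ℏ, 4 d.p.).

L_z,max = lℏ = 4ℏ.
For m_l = 1: cos θ = 1/√20, θ ≈ 77.08°.
|L| − L_z,max = (2√5 − 4)ℏ ≈ 0.4721ℏ.

L_z,max = 4ℏ; θ(m_l=1) ≈ 77.08°; |L|−L_z,max ≈ 0.4721ℏ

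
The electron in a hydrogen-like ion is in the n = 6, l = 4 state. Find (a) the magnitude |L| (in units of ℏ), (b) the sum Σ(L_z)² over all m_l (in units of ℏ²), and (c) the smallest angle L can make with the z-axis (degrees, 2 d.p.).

|L| = 2√5 ℏ ≈ 4.472ℏ; Σ(L_z)² = 60 ℏ²; θ_min ≈ 26.57°

|L| = ℏ√(4·5) = 2√5 ℏ ≈ 4.472ℏ.
Σ m_l² = 60, so Σ(L_z)² = 60 ℏ².
cos θ_min = 4/√20, so θ_min ≈ 26.57°.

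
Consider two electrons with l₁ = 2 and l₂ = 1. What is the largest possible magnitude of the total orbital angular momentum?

|L_tot|_max = 2√3 ℏ ≈ 3.464ℏ

L runs from |2 − 1| = 1 to 2 + 1 = 3.
Allowed values: L = 1, 2, 3.
The largest magnitude corresponds to L = 3: |L_tot| = ℏ√(3·4) = 2√3 ℏ.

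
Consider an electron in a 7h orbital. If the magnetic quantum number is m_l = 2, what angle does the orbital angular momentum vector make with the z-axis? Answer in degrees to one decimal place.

For 7h, l = 5.
|L| = √(l(l+1)) ℏ = √30 ℏ.
L_z = m_l ℏ = 2ℏ.
cos θ = L_z/|L| = 2/√30, so θ ≈ 68.6°.

θ ≈ 68.6°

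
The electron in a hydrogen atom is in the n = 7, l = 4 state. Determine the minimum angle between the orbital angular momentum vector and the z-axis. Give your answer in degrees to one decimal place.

|L| = ℏ√(l(l+1)) = 2√5 ℏ.
The smallest angle corresponds to the largest L_z, i.e. m_l = l = 4, giving L_z = 4ℏ.
cos θ_min = 4/√20, so θ_min ≈ 26.6°.

θ_min ≈ 26.6°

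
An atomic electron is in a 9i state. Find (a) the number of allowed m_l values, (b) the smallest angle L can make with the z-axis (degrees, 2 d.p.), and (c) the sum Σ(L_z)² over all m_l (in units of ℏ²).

The 9i subshell has l = 6.
There are 2l+1 = 13 values of m_l.
cos θ_min = 6/√42, so θ_min ≈ 22.21°.
Σ m_l² = 182, so Σ(L_z)² = 182 ℏ².

13 values; θ_min ≈ 22.21°; Σ(L_z)² = 182 ℏ²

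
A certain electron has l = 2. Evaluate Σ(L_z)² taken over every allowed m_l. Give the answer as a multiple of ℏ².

Σ(L_z)² = 10 ℏ²

The allowed m_l values are -2, -1, 0, 1, 2.
Summing m² from −2 to 2: Σ m_l² = 10.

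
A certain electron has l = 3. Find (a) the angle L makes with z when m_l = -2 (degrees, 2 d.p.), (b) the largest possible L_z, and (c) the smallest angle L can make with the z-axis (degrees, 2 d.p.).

For m_l = -2: cos θ = -2/√12, θ ≈ 125.26°.
L_z,max = lℏ = 3ℏ.
cos θ_min = 3/√12, so θ_min ≈ 30.00°.

θ(m_l=-2) ≈ 125.26°; L_z,max = 3ℏ; θ_min ≈ 30.00°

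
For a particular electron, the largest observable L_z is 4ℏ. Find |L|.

|L| = 2√5 ℏ ≈ 4.472ℏ

The maximum L_z equals lℏ, giving l = 4.
Then |L| = ℏ√(4·5) = 2√5 ℏ.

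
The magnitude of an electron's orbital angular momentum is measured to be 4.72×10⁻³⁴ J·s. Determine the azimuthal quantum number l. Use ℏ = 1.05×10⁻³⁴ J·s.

In units of ℏ, |L| ≈ 4.495.
(|L|/ℏ)² = l(l+1) ≈ 20.21 ⇒ l = 4.

l = 4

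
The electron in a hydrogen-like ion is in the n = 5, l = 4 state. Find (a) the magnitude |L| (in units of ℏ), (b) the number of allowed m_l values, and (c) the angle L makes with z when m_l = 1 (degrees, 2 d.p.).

|L| = 2√5 ℏ ≈ 4.472ℏ; 9 values; θ(m_l=1) ≈ 77.08°

|L| = ℏ√(4·5) = 2√5 ℏ ≈ 4.472ℏ.
There are 2l+1 = 9 values of m_l.
For m_l = 1: cos θ = 1/√20, θ ≈ 77.08°.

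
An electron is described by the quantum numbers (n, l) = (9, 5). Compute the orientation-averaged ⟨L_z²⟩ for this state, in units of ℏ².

m_l ∈ {-5, -4, -3, -2, -1, 0, 1, 2, 3, 4, 5}.
Average of L_z² over 11 states: 110/11 ℏ² = 10 ℏ².

⟨L_z²⟩ = 10 ℏ²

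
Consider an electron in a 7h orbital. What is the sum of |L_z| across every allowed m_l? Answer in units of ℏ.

Σ|L_z| = 30 ℏ

The 7h subshell has l = 5.
m_l runs from −5 to 5, i.e. {-5, -4, -3, -2, -1, 0, 1, 2, 3, 4, 5}.
Σ|m_l| = l(l+1) = 30.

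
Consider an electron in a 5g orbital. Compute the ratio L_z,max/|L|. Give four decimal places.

L_z,max/|L| = 0.8944

The 5g subshell has l = 4.
|L| = 2√5 ℏ ≈ 4.4721ℏ, while L_z,max = lℏ = 4ℏ.
L_z,max/|L| = 4/√20 = 0.8944.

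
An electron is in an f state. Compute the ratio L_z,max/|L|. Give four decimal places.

For an f orbital, l = 3.
|L| = 2√3 ℏ ≈ 3.4641ℏ, while L_z,max = lℏ = 3ℏ.
L_z,max/|L| = 3/√12 = 0.8660.

L_z,max/|L| = 0.8660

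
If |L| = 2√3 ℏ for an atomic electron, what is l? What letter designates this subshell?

|L| = ℏ√(l(l+1)), so l(l+1) = 12.
Solving: l = 3.

l = 3 (f orbital)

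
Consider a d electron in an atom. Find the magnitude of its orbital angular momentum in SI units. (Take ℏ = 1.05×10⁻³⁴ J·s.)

|L| = 2.57×10⁻³⁴ J·s

For a d orbital, l = 2.
|L| = ℏ√(l(l+1)) = ℏ√(2·3) = √6 ℏ
Numerically, |L| = 2.449 × (1.05×10⁻³⁴ J·s) = 2.57×10⁻³⁴ J·s.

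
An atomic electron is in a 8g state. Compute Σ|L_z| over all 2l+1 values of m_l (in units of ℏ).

Σ|L_z| = 20 ℏ

For 8g, l = 4.
m_l ∈ {-4, -3, -2, -1, 0, 1, 2, 3, 4}.
Σ|m_l| = 2·4(4+1)/2 = 20.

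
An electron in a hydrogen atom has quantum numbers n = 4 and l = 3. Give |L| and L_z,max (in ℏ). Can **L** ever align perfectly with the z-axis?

No: L_z,max = 3ℏ < |L| = 2√3 ℏ ≈ 3.464ℏ

|L| = 2√3 ℏ ≈ 3.4641ℏ, while L_z,max = lℏ = 3ℏ.
Since |L| > L_z,max, the vector can never point exactly along z; the closest it comes is θ_min = arccos(3/√12) ≈ 30.0°.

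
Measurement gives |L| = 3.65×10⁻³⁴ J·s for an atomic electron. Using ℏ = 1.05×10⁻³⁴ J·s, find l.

l = 3

Dividing by ℏ: |L|/ℏ ≈ 3.476.
(|L|/ℏ)² = l(l+1) ≈ 12.08 ⇒ l = 3.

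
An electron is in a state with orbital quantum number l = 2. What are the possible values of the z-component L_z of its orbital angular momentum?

L_z ∈ {−2ℏ, −ℏ, 0, ℏ, 2ℏ}

L_z = m_l ℏ with m_l ranging from −l to +l in integer steps.
For l = 2: m_l ∈ {-2, -1, 0, 1, 2}.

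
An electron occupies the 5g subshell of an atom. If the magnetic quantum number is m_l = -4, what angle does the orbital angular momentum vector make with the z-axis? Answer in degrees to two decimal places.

For 5g, l = 4.
|L| = √(l(l+1)) ℏ = 2√5 ℏ.
L_z = m_l ℏ = −4ℏ.
cos θ = L_z/|L| = -4/√20, so θ ≈ 153.43°.

θ ≈ 153.43°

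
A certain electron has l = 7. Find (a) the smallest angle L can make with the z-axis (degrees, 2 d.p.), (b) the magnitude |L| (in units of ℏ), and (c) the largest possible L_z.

θ_min ≈ 20.70°; |L| = 2√14 ℏ ≈ 7.483ℏ; L_z,max = 7ℏ

cos θ_min = 7/√56, so θ_min ≈ 20.70°.
|L| = ℏ√(7·8) = 2√14 ℏ ≈ 7.483ℏ.
L_z,max = lℏ = 7ℏ.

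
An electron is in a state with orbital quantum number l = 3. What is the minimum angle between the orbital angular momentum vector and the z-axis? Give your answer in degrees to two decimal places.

θ_min ≈ 30.00°

|L|² = l(l+1)ℏ² = 12ℏ², so |L| = 2√3 ℏ.
The smallest angle corresponds to the largest L_z, i.e. m_l = l = 3, giving L_z = 3ℏ.
cos θ_min = 3/√12, so θ_min ≈ 30.00°.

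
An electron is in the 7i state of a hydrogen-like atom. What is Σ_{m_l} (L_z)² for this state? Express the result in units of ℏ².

7i means n = 7, l = 6.
The allowed m_l values are -6, -5, -4, -3, -2, -1, 0, 1, 2, 3, 4, 5, 6.
Σ m_l² = l(l+1)(2l+1)/3 = 6·7·13/3 = 182.

Σ(L_z)² = 182 ℏ²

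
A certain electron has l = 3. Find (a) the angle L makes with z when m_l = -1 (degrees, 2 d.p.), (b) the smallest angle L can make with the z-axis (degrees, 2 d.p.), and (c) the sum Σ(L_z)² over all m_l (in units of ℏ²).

For m_l = -1: cos θ = -1/√12, θ ≈ 106.78°.
cos θ_min = 3/√12, so θ_min ≈ 30.00°.
Σ m_l² = 28, so Σ(L_z)² = 28 ℏ².

θ(m_l=-1) ≈ 106.78°; θ_min ≈ 30.00°; Σ(L_z)² = 28 ℏ²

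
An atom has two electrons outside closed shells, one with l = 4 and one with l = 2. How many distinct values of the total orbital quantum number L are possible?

By the triangle rule, |l₁ − l₂| ≤ L ≤ l₁ + l₂.
So L can be 2, 3, 4, 5, 6.
That is 5 values.

5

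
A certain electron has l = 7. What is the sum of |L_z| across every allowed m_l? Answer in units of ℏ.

m_l runs from −7 to 7, i.e. {-7, -6, -5, -4, -3, -2, -1, 0, 1, 2, 3, 4, 5, 6, 7}.
Σ|m_l| = 2(1+2+…+7) = 56.

Σ|L_z| = 56 ℏ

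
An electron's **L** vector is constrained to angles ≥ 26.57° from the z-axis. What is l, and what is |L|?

cos θ_min = l/√(l(l+1)) = √(l/(l+1)), so l/(l+1) = cos²(26.57°) = 0.7999.
Solving: l = 4.
Then |L| = ℏ√(4·5) = 2√5 ℏ.

l = 4, |L| = 2√5 ℏ ≈ 4.472ℏ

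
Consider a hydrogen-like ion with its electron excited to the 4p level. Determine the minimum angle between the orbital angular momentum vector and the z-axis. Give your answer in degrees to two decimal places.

θ_min ≈ 45.00°

The 4p level has l = 1.
|L| = √(l(l+1)) ℏ = √2 ℏ.
The smallest angle corresponds to the largest L_z, i.e. m_l = l = 1, giving L_z = 1ℏ.
cos θ_min = 1/√2, so θ_min ≈ 45.00°.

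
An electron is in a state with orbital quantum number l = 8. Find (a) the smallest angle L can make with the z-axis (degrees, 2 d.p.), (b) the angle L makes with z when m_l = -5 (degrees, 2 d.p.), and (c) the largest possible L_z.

θ_min ≈ 19.47°; θ(m_l=-5) ≈ 126.10°; L_z,max = 8ℏ

cos θ_min = 8/√72, so θ_min ≈ 19.47°.
For m_l = -5: cos θ = -5/√72, θ ≈ 126.10°.
L_z,max = lℏ = 8ℏ.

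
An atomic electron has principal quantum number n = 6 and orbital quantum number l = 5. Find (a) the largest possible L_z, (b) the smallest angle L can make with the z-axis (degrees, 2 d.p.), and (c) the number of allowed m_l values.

L_z,max = lℏ = 5ℏ.
cos θ_min = 5/√30, so θ_min ≈ 24.09°.
There are 2l+1 = 11 values of m_l.

L_z,max = 5ℏ; θ_min ≈ 24.09°; 11 values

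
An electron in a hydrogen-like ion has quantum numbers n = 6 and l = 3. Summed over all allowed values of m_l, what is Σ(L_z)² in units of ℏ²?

Σ(L_z)² = 28 ℏ²

m_l runs from −3 to 3, i.e. {-3, -2, -1, 0, 1, 2, 3}.
Summing m² from −3 to 3: Σ m_l² = 28.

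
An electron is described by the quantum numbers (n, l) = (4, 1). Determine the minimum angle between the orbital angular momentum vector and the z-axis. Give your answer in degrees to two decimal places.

|L| = √(l(l+1)) ℏ = √2 ℏ.
The smallest angle corresponds to the largest L_z, i.e. m_l = l = 1, giving L_z = 1ℏ.
cos θ_min = 1/√2, so θ_min ≈ 45.00°.

θ_min ≈ 45.00°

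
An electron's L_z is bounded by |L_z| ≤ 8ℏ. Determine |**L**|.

|L| = 6√2 ℏ ≈ 8.485ℏ

Since max m_l = l, l = 8.
|L| = ℏ√(l(l+1)) = 6√2 ℏ.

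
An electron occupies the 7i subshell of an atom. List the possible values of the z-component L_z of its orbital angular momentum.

7i means n = 7, l = 6.
L_z = m_l ℏ with m_l ranging from −l to +l in integer steps.
For l = 6: m_l ∈ {-6, -5, -4, -3, -2, -1, 0, 1, 2, 3, 4, 5, 6}.

L_z ∈ {−6ℏ, −5ℏ, −4ℏ, −3ℏ, −2ℏ, −ℏ, 0, ℏ, 2ℏ, 3ℏ, 4ℏ, 5ℏ, 6ℏ}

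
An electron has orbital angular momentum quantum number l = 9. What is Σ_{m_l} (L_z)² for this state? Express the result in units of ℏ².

m_l runs from −9 to 9, i.e. {-9, -8, -7, -6, -5, -4, -3, -2, -1, 0, 1, 2, 3, 4, 5, 6, 7, 8, 9}.
Summing m² from −9 to 9: Σ m_l² = 570.

Σ(L_z)² = 570 ℏ²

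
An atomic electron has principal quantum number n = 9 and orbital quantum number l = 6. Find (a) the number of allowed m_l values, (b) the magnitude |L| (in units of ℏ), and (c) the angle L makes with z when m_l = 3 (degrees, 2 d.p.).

There are 2l+1 = 13 values of m_l.
|L| = ℏ√(6·7) = √42 ℏ ≈ 6.481ℏ.
For m_l = 3: cos θ = 3/√42, θ ≈ 62.42°.

13 values; |L| = √42 ℏ ≈ 6.481ℏ; θ(m_l=3) ≈ 62.42°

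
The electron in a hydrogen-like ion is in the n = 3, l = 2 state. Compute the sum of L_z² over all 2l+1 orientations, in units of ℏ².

The allowed m_l values are -2, -1, 0, 1, 2.
Summing m² from −2 to 2: Σ m_l² = 10.

Σ(L_z)² = 10 ℏ²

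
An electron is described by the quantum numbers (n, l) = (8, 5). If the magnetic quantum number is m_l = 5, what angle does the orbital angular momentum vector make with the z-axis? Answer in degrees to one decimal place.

|L| = √(l(l+1)) ℏ = √30 ℏ.
L_z = m_l ℏ = 5ℏ.
cos θ = L_z/|L| = 5/√30, so θ ≈ 24.1°.

θ ≈ 24.1°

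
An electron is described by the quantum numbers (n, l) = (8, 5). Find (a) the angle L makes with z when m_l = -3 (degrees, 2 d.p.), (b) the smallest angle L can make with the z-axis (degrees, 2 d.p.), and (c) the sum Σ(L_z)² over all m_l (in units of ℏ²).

For m_l = -3: cos θ = -3/√30, θ ≈ 123.21°.
cos θ_min = 5/√30, so θ_min ≈ 24.09°.
Σ m_l² = 110, so Σ(L_z)² = 110 ℏ².

θ(m_l=-3) ≈ 123.21°; θ_min ≈ 24.09°; Σ(L_z)² = 110 ℏ²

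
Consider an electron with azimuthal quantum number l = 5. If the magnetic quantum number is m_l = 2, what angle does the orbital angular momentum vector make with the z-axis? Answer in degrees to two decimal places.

|L| = ℏ√(l(l+1)) = √30 ℏ.
L_z = m_l ℏ = 2ℏ.
cos θ = L_z/|L| = 2/√30, so θ ≈ 68.58°.

θ ≈ 68.58°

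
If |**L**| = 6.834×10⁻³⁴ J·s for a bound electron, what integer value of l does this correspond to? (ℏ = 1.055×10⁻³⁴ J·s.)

Dividing by ℏ: |L|/ℏ ≈ 6.478.
Set l(l+1) = 41.96; the integer solution is l = 6.

l = 6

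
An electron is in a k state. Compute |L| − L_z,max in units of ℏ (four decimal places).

A k state has l = 7.
|L| = 2√14 ℏ ≈ 7.4833ℏ, while L_z,max = lℏ = 7ℏ.
The difference is (2√14 − 7)ℏ ≈ 0.4833ℏ.

|L| − L_z,max ≈ 0.4833ℏ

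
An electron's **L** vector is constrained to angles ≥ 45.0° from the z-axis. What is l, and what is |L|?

l = 1, |L| = √2 ℏ ≈ 1.414ℏ

At minimum angle, m_l = l, so cos θ = l/√(l(l+1)); cos²θ = l/(l+1) = 0.5000.
Solving: l = 1.
Then |L| = ℏ√(1·2) = √2 ℏ.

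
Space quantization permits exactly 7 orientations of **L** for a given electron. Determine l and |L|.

7 = 2l + 1, so l = (7−1)/2 = 3.
|L| = ℏ√(l(l+1)) = ℏ√(3·4) = 2√3 ℏ.

l = 3, |L| = 2√3 ℏ ≈ 3.464ℏ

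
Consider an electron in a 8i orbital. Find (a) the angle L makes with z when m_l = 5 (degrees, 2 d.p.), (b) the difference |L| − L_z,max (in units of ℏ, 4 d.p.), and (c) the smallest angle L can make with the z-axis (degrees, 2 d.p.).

The 8i subshell has l = 6.
For m_l = 5: cos θ = 5/√42, θ ≈ 39.51°.
|L| − L_z,max = (√42 − 6)ℏ ≈ 0.4807ℏ.
cos θ_min = 6/√42, so θ_min ≈ 22.21°.

θ(m_l=5) ≈ 39.51°; |L|−L_z,max ≈ 0.4807ℏ; θ_min ≈ 22.21°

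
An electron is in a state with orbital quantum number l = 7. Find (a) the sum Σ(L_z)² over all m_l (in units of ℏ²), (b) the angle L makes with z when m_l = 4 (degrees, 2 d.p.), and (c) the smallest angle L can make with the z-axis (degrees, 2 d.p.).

Σ m_l² = 280, so Σ(L_z)² = 280 ℏ².
For m_l = 4: cos θ = 4/√56, θ ≈ 57.69°.
cos θ_min = 7/√56, so θ_min ≈ 20.70°.

Σ(L_z)² = 280 ℏ²; θ(m_l=4) ≈ 57.69°; θ_min ≈ 20.70°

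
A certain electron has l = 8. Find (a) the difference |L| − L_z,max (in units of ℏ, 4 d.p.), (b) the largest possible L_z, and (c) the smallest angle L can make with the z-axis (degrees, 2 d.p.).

|L|−L_z,max ≈ 0.4853ℏ; L_z,max = 8ℏ; θ_min ≈ 19.47°

|L| − L_z,max = (6√2 − 8)ℏ ≈ 0.4853ℏ.
L_z,max = lℏ = 8ℏ.
cos θ_min = 8/√72, so θ_min ≈ 19.47°.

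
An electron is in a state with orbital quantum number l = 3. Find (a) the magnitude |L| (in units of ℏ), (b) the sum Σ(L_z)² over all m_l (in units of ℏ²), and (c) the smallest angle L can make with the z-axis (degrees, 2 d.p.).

|L| = 2√3 ℏ ≈ 3.464ℏ; Σ(L_z)² = 28 ℏ²; θ_min ≈ 30.00°

|L| = ℏ√(3·4) = 2√3 ℏ ≈ 3.464ℏ.
Σ m_l² = 28, so Σ(L_z)² = 28 ℏ².
cos θ_min = 3/√12, so θ_min ≈ 30.00°.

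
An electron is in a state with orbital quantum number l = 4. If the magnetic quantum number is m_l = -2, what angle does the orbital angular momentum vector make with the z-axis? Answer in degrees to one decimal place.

|L|² = l(l+1)ℏ² = 20ℏ², so |L| = 2√5 ℏ.
L_z = m_l ℏ = −2ℏ.
cos θ = L_z/|L| = -2/√20, so θ ≈ 116.6°.

θ ≈ 116.6°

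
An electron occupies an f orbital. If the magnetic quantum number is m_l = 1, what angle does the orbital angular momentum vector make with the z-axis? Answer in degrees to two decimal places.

θ ≈ 73.22°

An f state has l = 3.
|L| = ℏ√(l(l+1)) = 2√3 ℏ.
L_z = m_l ℏ = 1ℏ.
cos θ = L_z/|L| = 1/√12, so θ ≈ 73.22°.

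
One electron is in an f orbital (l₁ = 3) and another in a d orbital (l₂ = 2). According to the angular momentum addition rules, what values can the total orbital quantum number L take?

L = 1, 2, 3, 4, 5

The total orbital quantum number L ranges from |l₁ − l₂| to l₁ + l₂ in integer steps.
So L can be 1, 2, 3, 4, 5.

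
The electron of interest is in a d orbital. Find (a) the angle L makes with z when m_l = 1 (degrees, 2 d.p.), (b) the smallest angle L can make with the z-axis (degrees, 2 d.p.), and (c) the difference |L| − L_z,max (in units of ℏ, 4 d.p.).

For a d orbital, l = 2.
For m_l = 1: cos θ = 1/√6, θ ≈ 65.91°.
cos θ_min = 2/√6, so θ_min ≈ 35.26°.
|L| − L_z,max = (√6 − 2)ℏ ≈ 0.4495ℏ.

θ(m_l=1) ≈ 65.91°; θ_min ≈ 35.26°; |L|−L_z,max ≈ 0.4495ℏ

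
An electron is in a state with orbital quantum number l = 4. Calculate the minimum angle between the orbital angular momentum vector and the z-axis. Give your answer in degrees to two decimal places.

|L| = ℏ√(l(l+1)) = 2√5 ℏ.
The smallest angle corresponds to the largest L_z, i.e. m_l = l = 4, giving L_z = 4ℏ.
cos θ_min = 4/√20, so θ_min ≈ 26.57°.

θ_min ≈ 26.57°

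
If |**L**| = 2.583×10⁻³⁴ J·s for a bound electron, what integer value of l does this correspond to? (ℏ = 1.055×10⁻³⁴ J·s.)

In units of ℏ, |L| ≈ 2.448.
Set l(l+1) = 5.99; the integer solution is l = 2.

l = 2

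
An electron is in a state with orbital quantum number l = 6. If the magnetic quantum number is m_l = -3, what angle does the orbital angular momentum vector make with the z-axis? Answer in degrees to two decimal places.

θ ≈ 117.58°

|L|² = l(l+1)ℏ² = 42ℏ², so |L| = √42 ℏ.
L_z = m_l ℏ = −3ℏ.
cos θ = L_z/|L| = -3/√42, so θ ≈ 117.58°.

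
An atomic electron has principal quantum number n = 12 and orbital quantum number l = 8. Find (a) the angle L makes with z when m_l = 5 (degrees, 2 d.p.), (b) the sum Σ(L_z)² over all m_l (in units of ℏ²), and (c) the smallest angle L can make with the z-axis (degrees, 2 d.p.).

θ(m_l=5) ≈ 53.90°; Σ(L_z)² = 408 ℏ²; θ_min ≈ 19.47°

For m_l = 5: cos θ = 5/√72, θ ≈ 53.90°.
Σ m_l² = 408, so Σ(L_z)² = 408 ℏ².
cos θ_min = 8/√72, so θ_min ≈ 19.47°.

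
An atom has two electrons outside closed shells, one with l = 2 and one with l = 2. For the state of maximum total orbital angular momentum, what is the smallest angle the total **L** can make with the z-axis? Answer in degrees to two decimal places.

L runs from |2 − 2| = 0 to 2 + 2 = 4.
So L can be 0, 1, 2, 3, 4.
The maximum is L = 4, with |L_tot| = ℏ√(4·5) = 2√5 ℏ.
The minimum angle with z is arccos(4/√20) ≈ 26.57°.

θ_min ≈ 26.57°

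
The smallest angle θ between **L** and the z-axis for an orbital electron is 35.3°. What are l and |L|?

l = 2, |L| = √6 ℏ ≈ 2.449ℏ

cos²θ_min = l/(l+1) = 0.6661.
l = cos²θ/sin²θ ≈ 2.
Then |L| = ℏ√(2·3) = √6 ℏ.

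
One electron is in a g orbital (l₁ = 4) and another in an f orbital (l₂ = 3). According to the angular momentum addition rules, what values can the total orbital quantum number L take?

L = 1, 2, 3, 4, 5, 6, 7

The total orbital quantum number L ranges from |l₁ − l₂| to l₁ + l₂ in integer steps.
So L can be 1, 2, 3, 4, 5, 6, 7.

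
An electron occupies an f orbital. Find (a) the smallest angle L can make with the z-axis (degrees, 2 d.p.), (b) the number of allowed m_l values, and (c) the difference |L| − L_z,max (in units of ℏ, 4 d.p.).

The letter f corresponds to l = 3.
cos θ_min = 3/√12, so θ_min ≈ 30.00°.
There are 2l+1 = 7 values of m_l.
|L| − L_z,max = (2√3 − 3)ℏ ≈ 0.4641ℏ.

θ_min ≈ 30.00°; 7 values; |L|−L_z,max ≈ 0.4641ℏ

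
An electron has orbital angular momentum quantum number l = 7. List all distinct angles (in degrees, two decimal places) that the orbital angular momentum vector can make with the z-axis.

|L| = ℏ√(l(l+1)) = 2√14 ℏ.
cos θ = m_l/√56 for each m_l ∈ {-7, -6, -5, -4, -3, -2, -1, 0, 1, 2, 3, 4, 5, 6, 7}.

θ ∈ {20.70°, 36.70°, 48.08°, 57.69°, 66.37°, 74.50°, 82.32°, 90.00°, 97.68°, 105.50°, 113.63°, 122.31°, 131.92°, 143.30°, 159.30°}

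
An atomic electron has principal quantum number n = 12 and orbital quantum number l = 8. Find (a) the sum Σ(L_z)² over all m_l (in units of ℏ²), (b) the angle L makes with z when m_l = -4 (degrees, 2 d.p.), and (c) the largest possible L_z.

Σ(L_z)² = 408 ℏ²; θ(m_l=-4) ≈ 118.13°; L_z,max = 8ℏ

Σ m_l² = 408, so Σ(L_z)² = 408 ℏ².
For m_l = -4: cos θ = -4/√72, θ ≈ 118.13°.
L_z,max = lℏ = 8ℏ.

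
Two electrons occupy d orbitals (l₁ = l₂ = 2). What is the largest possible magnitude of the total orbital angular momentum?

By the triangle rule, |l₁ − l₂| ≤ L ≤ l₁ + l₂.
So L can be 0, 1, 2, 3, 4.
The largest magnitude corresponds to L = 4: |L_tot| = ℏ√(4·5) = 2√5 ℏ.

|L_tot|_max = 2√5 ℏ ≈ 4.472ℏ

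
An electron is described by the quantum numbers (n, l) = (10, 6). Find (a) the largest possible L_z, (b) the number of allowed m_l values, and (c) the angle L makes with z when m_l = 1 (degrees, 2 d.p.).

L_z,max = 6ℏ; 13 values; θ(m_l=1) ≈ 81.12°

L_z,max = lℏ = 6ℏ.
There are 2l+1 = 13 values of m_l.
For m_l = 1: cos θ = 1/√42, θ ≈ 81.12°.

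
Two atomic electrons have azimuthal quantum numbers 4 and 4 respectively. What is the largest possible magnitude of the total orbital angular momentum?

Angular momentum addition gives L = |l₁ − l₂|, …, l₁ + l₂.
So L can be 0, 1, 2, 3, 4, 5, 6, 7, 8.
The largest magnitude corresponds to L = 8: |L_tot| = ℏ√(8·9) = 6√2 ℏ.

|L_tot|_max = 6√2 ℏ ≈ 8.485ℏ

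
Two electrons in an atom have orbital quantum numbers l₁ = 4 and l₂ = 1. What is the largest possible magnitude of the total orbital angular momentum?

|L_tot|_max = √30 ℏ ≈ 5.477ℏ

Angular momentum addition gives L = |l₁ − l₂|, …, l₁ + l₂.
L ∈ {3, 4, 5}.
The largest magnitude corresponds to L = 5: |L_tot| = ℏ√(5·6) = √30 ℏ.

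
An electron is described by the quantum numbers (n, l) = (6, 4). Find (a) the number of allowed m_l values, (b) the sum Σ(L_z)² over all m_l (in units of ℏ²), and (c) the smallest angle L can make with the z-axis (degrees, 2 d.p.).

There are 2l+1 = 9 values of m_l.
Σ m_l² = 60, so Σ(L_z)² = 60 ℏ².
cos θ_min = 4/√20, so θ_min ≈ 26.57°.

9 values; Σ(L_z)² = 60 ℏ²; θ_min ≈ 26.57°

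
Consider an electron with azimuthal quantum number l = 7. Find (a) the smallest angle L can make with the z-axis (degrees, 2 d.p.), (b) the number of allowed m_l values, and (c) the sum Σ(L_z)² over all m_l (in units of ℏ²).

θ_min ≈ 20.70°; 15 values; Σ(L_z)² = 280 ℏ²

cos θ_min = 7/√56, so θ_min ≈ 20.70°.
There are 2l+1 = 15 values of m_l.
Σ m_l² = 280, so Σ(L_z)² = 280 ℏ².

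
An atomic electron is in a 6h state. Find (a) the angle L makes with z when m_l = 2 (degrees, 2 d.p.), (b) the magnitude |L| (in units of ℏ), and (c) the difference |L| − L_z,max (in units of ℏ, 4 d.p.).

θ(m_l=2) ≈ 68.58°; |L| = √30 ℏ ≈ 5.477ℏ; |L|−L_z,max ≈ 0.4772ℏ

For 6h, l = 5.
For m_l = 2: cos θ = 2/√30, θ ≈ 68.58°.
|L| = ℏ√(5·6) = √30 ℏ ≈ 5.477ℏ.
|L| − L_z,max = (√30 − 5)ℏ ≈ 0.4772ℏ.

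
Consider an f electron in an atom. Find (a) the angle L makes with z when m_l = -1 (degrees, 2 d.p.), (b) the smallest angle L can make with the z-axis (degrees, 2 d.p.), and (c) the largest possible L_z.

For an f orbital, l = 3.
For m_l = -1: cos θ = -1/√12, θ ≈ 106.78°.
cos θ_min = 3/√12, so θ_min ≈ 30.00°.
L_z,max = lℏ = 3ℏ.

θ(m_l=-1) ≈ 106.78°; θ_min ≈ 30.00°; L_z,max = 3ℏ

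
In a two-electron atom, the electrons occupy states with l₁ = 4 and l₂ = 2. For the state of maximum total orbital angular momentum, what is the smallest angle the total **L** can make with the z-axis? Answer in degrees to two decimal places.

By the triangle rule, |l₁ − l₂| ≤ L ≤ l₁ + l₂.
L ∈ {2, 3, 4, 5, 6}.
The maximum is L = 6, with |L_tot| = ℏ√(6·7) = √42 ℏ.
The minimum angle with z is arccos(6/√42) ≈ 22.21°.

θ_min ≈ 22.21°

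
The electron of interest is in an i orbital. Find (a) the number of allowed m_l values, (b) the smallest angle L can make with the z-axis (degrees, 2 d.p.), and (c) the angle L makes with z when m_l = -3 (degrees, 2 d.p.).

13 values; θ_min ≈ 22.21°; θ(m_l=-3) ≈ 117.58°

An i state has l = 6.
There are 2l+1 = 13 values of m_l.
cos θ_min = 6/√42, so θ_min ≈ 22.21°.
For m_l = -3: cos θ = -3/√42, θ ≈ 117.58°.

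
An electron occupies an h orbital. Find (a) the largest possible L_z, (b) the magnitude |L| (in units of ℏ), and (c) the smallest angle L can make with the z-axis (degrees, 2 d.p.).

H corresponds to l = 5.
L_z,max = lℏ = 5ℏ.
|L| = ℏ√(5·6) = √30 ℏ ≈ 5.477ℏ.
cos θ_min = 5/√30, so θ_min ≈ 24.09°.

L_z,max = 5ℏ; |L| = √30 ℏ ≈ 5.477ℏ; θ_min ≈ 24.09°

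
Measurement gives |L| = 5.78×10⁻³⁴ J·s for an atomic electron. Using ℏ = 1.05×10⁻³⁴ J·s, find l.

|L|/ℏ = (5.78×10⁻³⁴)/(1.05×10⁻³⁴) ≈ 5.505.
Set l(l+1) = 30.30; the integer solution is l = 5.

l = 5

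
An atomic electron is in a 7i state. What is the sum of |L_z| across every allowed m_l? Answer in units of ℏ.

The 7i subshell has l = 6.
The allowed m_l values are -6, -5, -4, -3, -2, -1, 0, 1, 2, 3, 4, 5, 6.
Σ|m_l| = l(l+1) = 42.

Σ|L_z| = 42 ℏ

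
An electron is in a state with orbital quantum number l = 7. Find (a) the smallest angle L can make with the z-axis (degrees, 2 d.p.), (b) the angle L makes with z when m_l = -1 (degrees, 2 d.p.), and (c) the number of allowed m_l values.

θ_min ≈ 20.70°; θ(m_l=-1) ≈ 97.68°; 15 values

cos θ_min = 7/√56, so θ_min ≈ 20.70°.
For m_l = -1: cos θ = -1/√56, θ ≈ 97.68°.
There are 2l+1 = 15 values of m_l.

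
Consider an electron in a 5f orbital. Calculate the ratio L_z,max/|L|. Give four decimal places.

The 5f subshell has l = 3.
|L| = 2√3 ℏ ≈ 3.4641ℏ, while L_z,max = lℏ = 3ℏ.
L_z,max/|L| = 3/√12 = 0.8660.

L_z,max/|L| = 0.8660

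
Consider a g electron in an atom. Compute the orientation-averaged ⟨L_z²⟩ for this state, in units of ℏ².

⟨L_z²⟩ = 6.667 ℏ²

G corresponds to l = 4.
m_l runs from −4 to 4, i.e. {-4, -3, -2, -1, 0, 1, 2, 3, 4}.
Average of L_z² over 9 states: 60/9 ℏ² = 6.667 ℏ².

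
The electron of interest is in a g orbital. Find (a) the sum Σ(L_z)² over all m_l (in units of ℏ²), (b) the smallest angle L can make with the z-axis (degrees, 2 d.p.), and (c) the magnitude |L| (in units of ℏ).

The letter g corresponds to l = 4.
Σ m_l² = 60, so Σ(L_z)² = 60 ℏ².
cos θ_min = 4/√20, so θ_min ≈ 26.57°.
|L| = ℏ√(4·5) = 2√5 ℏ ≈ 4.472ℏ.

Σ(L_z)² = 60 ℏ²; θ_min ≈ 26.57°; |L| = 2√5 ℏ ≈ 4.472ℏ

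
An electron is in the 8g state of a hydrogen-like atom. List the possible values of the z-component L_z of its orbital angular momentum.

L_z ∈ {−4ℏ, −3ℏ, −2ℏ, −ℏ, 0, ℏ, 2ℏ, 3ℏ, 4ℏ}

For 8g, l = 4.
L_z = m_l ℏ with m_l ranging from −l to +l in integer steps.
For l = 4: m_l ∈ {-4, -3, -2, -1, 0, 1, 2, 3, 4}.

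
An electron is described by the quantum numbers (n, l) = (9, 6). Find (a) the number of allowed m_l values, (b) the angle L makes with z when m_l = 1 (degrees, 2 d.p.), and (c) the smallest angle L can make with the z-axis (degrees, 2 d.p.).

13 values; θ(m_l=1) ≈ 81.12°; θ_min ≈ 22.21°

There are 2l+1 = 13 values of m_l.
For m_l = 1: cos θ = 1/√42, θ ≈ 81.12°.
cos θ_min = 6/√42, so θ_min ≈ 22.21°.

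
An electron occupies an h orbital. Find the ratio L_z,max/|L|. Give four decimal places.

L_z,max/|L| = 0.9129

For an h orbital, l = 5.
|L| = √30 ℏ ≈ 5.4772ℏ, while L_z,max = lℏ = 5ℏ.
L_z,max/|L| = 5/√30 = 0.9129.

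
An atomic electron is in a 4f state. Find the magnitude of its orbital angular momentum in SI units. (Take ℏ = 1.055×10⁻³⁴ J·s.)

For 4f, l = 3.
|L| = ℏ√(l(l+1)) = ℏ√(3·4) = 2√3 ℏ
Numerically, |L| = 3.464 × (1.055×10⁻³⁴ J·s) = 3.655×10⁻³⁴ J·s.

|L| = 3.655×10⁻³⁴ J·s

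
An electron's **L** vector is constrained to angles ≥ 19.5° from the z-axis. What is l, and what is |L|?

At minimum angle, m_l = l, so cos θ = l/√(l(l+1)); cos²θ = l/(l+1) = 0.8886.
Thus l = 0.8886/(1 − 0.8886) ≈ 8.
Then |L| = ℏ√(8·9) = 6√2 ℏ.

l = 8, |L| = 6√2 ℏ ≈ 8.485ℏ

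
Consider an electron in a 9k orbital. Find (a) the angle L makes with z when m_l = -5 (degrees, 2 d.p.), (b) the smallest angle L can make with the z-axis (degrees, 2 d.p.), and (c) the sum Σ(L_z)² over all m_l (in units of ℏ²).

θ(m_l=-5) ≈ 131.92°; θ_min ≈ 20.70°; Σ(L_z)² = 280 ℏ²

The 9k subshell has l = 7.
For m_l = -5: cos θ = -5/√56, θ ≈ 131.92°.
cos θ_min = 7/√56, so θ_min ≈ 20.70°.
Σ m_l² = 280, so Σ(L_z)² = 280 ℏ².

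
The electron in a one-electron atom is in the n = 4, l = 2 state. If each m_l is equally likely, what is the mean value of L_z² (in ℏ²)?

The allowed m_l values are -2, -1, 0, 1, 2.
Average of L_z² over 5 states: 10/5 ℏ² = 2 ℏ².

⟨L_z²⟩ = 2 ℏ²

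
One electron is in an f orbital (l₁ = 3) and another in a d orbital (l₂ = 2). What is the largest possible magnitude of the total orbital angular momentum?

|L_tot|_max = √30 ℏ ≈ 5.477ℏ

L runs from |3 − 2| = 1 to 3 + 2 = 5.
Allowed values: L = 1, 2, 3, 4, 5.
The largest magnitude corresponds to L = 5: |L_tot| = ℏ√(5·6) = √30 ℏ.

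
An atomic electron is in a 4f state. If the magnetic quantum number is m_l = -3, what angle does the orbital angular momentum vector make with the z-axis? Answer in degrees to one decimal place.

θ ≈ 150.0°

For 4f, l = 3.
|L| = √(l(l+1)) ℏ = 2√3 ℏ.
L_z = m_l ℏ = −3ℏ.
cos θ = L_z/|L| = -3/√12, so θ ≈ 150.0°.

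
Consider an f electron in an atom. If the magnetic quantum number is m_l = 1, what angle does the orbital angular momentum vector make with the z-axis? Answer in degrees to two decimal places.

θ ≈ 73.22°

The letter f corresponds to l = 3.
|L|² = l(l+1)ℏ² = 12ℏ², so |L| = 2√3 ℏ.
L_z = m_l ℏ = 1ℏ.
cos θ = L_z/|L| = 1/√12, so θ ≈ 73.22°.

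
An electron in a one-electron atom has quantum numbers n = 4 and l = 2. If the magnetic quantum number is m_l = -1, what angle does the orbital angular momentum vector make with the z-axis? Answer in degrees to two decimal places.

|L| = ℏ√(l(l+1)) = √6 ℏ.
L_z = m_l ℏ = −1ℏ.
cos θ = L_z/|L| = -1/√6, so θ ≈ 114.09°.

θ ≈ 114.09°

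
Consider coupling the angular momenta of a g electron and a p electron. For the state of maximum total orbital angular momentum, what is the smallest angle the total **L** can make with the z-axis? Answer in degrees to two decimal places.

Angular momentum addition gives L = |l₁ − l₂|, …, l₁ + l₂.
L ∈ {3, 4, 5}.
The maximum is L = 5, with |L_tot| = ℏ√(5·6) = √30 ℏ.
The minimum angle with z is arccos(5/√30) ≈ 24.09°.

θ_min ≈ 24.09°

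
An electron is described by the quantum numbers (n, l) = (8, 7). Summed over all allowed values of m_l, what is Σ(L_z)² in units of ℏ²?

m_l ∈ {-7, -6, -5, -4, -3, -2, -1, 0, 1, 2, 3, 4, 5, 6, 7}.
Σ m_l² = l(l+1)(2l+1)/3 = 7·8·15/3 = 280.

Σ(L_z)² = 280 ℏ²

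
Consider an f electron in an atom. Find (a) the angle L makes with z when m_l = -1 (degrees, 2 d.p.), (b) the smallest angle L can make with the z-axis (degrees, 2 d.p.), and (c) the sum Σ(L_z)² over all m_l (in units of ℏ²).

θ(m_l=-1) ≈ 106.78°; θ_min ≈ 30.00°; Σ(L_z)² = 28 ℏ²

F corresponds to l = 3.
For m_l = -1: cos θ = -1/√12, θ ≈ 106.78°.
cos θ_min = 3/√12, so θ_min ≈ 30.00°.
Σ m_l² = 28, so Σ(L_z)² = 28 ℏ².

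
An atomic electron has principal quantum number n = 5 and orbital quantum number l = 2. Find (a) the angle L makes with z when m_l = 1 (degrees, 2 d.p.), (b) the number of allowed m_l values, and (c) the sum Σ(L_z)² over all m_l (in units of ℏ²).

For m_l = 1: cos θ = 1/√6, θ ≈ 65.91°.
There are 2l+1 = 5 values of m_l.
Σ m_l² = 10, so Σ(L_z)² = 10 ℏ².

θ(m_l=1) ≈ 65.91°; 5 values; Σ(L_z)² = 10 ℏ²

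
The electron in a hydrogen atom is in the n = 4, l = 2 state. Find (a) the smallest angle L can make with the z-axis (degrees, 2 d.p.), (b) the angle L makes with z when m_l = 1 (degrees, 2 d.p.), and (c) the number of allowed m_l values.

cos θ_min = 2/√6, so θ_min ≈ 35.26°.
For m_l = 1: cos θ = 1/√6, θ ≈ 65.91°.
There are 2l+1 = 5 values of m_l.

θ_min ≈ 35.26°; θ(m_l=1) ≈ 65.91°; 5 values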